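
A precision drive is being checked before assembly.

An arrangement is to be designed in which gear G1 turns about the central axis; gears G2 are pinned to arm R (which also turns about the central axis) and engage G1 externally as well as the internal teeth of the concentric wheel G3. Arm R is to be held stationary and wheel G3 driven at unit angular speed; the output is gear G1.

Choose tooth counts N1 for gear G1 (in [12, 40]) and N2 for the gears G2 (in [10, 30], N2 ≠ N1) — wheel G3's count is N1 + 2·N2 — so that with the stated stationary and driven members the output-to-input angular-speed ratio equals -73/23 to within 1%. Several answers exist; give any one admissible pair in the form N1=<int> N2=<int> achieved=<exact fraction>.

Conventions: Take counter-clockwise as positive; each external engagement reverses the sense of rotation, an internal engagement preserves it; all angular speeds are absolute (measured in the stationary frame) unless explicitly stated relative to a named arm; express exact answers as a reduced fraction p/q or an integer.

N1=23 N2=25 achieved=-73/23

design class (target -73/23): planetary set
Willis with ω_arm = 0: ω_sun/ω_ring = −N3/N1; set equal to -73/23  ⇒  N3/N1 = −(-73/23) = 73/23
N3 = N1 + 2·N2  ⇒  N2/N1 = (N3/N1 − 1)/2 = (73/23 − 1)/2 = 25/23
smallest multiple with N1 ≥ 12 and N2 ≥ 10: k = 1  ⇒  N1 = 1·23 = 23, N2 = 1·25 = 25 (N1 ≤ 40, N2 ≤ 30, N2 ≠ N1 ✓), N3 = 23 + 2·25 = 73
check: −N3/N1 with N1 = 23, N3 = 73 gives -73/23; |achieved − target| = 0 ≤ 73/2300 ✓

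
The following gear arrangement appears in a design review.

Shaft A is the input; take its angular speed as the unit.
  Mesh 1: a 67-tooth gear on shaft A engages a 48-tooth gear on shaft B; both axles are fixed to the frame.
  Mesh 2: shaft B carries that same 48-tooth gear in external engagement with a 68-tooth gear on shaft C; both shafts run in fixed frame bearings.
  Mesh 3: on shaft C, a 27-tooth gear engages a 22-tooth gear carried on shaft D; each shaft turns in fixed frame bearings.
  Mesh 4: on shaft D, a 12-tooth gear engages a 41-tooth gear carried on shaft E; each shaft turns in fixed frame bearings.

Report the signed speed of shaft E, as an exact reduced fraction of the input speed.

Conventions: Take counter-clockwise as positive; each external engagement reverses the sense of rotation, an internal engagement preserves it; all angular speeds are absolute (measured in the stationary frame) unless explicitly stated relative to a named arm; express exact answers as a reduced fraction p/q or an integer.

4-mesh fixed-axis compound train (all bearings frame-fixed)
mesh 1 [67T→48T]: |ω|/ω_in = 1×67/48 = 67/48, sense flips to −
mesh 2 [48T→68T]: |ω|/ω_in = (67/48)×48/68 = 67/68, sense flips to +
mesh 3 [27T→22T]: |ω|/ω_in = (67/68)×27/22 = 1809/1496, sense flips to −
mesh 4 [12T→41T]: |ω|/ω_in = (1809/1496)×12/41 = 5427/15334, sense flips to +
signed output speed (× input speed) = 5427/15334

5427/15334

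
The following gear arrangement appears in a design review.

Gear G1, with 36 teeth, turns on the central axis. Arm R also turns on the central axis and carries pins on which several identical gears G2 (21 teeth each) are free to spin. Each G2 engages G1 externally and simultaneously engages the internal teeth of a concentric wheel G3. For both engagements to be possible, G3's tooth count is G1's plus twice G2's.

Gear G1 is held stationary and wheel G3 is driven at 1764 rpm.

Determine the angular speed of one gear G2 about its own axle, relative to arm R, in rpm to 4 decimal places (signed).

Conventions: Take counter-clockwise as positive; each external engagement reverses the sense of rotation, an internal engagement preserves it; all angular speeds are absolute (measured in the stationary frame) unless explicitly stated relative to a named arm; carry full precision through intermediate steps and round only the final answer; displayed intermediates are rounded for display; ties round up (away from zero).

recognized (axles ride arm R): planetary set, 36/21/78 teeth
normalise by the input: solve with ω_ring = 1, then scale by 1764 rpm
ring teeth: 36 + 2·21 = 78
36(ω_sun−ω_arm) = −78(ω_ring−ω_arm),  ω_sun = 0, ω_ring = 1
36(0−ω_arm) = −78(1−ω_arm)  ⇒  114·ω_arm = 78  ⇒  ω_arm = 13/19
sun–planet mesh: 36·(0−13/19) = −21·(ω_p−ω_arm)  ⇒  ω_p−ω_arm = 156/133
scale: ω_p−ω_arm = 156/133 × 1764 rpm = +2069.0526 rpm

+2069.0526 rpm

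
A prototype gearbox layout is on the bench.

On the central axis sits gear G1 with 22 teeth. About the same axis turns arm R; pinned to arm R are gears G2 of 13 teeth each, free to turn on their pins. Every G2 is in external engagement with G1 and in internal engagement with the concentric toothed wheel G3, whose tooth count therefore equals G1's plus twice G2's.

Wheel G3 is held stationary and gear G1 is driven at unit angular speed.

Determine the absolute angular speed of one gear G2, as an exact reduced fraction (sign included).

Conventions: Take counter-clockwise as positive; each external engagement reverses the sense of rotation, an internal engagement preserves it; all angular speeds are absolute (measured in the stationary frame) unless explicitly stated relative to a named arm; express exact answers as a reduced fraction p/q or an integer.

-11/13

topology: planetary set — G1 22T / G2 13T / G3 48T, arm = carrier (Willis)
ring teeth: 22 + 2·13 = 48
22(ω_sun−ω_arm) = −48(ω_ring−ω_arm),  ω_ring = 0, ω_sun = 1
22(1−ω_arm) = −48(0−ω_arm)  ⇒  70·ω_arm = 22  ⇒  ω_arm = 11/35
sun–planet mesh: 22·(1−11/35) = −13·(ω_p−ω_arm)  ⇒  ω_p−ω_arm = -528/455
ω_p = 11/35 − 528/455 = -11/13
exact speed ratio = -11/13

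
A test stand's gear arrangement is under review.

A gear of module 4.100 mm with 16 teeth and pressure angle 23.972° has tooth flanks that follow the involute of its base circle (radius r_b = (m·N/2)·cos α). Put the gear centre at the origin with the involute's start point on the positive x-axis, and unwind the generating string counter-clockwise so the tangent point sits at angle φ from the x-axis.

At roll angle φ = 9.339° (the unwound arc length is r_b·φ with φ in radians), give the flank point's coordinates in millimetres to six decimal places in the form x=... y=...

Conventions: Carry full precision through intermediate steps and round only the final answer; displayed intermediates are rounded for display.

topology: single-mesh involute geometry — m = 4.100, N = 16
pitch radius r_p = m·N/2 = 4.100·16/2 = 32.800000
base radius r_b = r_p·cos α = 32.800000·cos 23.972° = 29.970807
roll angle φ = 9.339° = 0.16299630 rad
x = r_b·(cos φ + φ·sin φ) = 30.366296
y = r_b·(sin φ − φ·cos φ) = 0.043148

x=30.366296 y=0.043148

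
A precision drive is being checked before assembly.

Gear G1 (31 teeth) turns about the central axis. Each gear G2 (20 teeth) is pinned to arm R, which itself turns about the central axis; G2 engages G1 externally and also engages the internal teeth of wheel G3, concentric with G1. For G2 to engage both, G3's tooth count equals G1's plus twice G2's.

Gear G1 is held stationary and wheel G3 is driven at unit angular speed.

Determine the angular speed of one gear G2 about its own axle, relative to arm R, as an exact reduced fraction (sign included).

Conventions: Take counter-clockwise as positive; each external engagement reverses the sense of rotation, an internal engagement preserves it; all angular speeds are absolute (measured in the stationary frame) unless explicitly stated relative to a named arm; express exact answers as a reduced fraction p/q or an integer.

recognized (axles ride arm R): planetary set, 31/20/71 teeth
ring teeth: 31 + 2·20 = 71
31(ω_sun−ω_arm) = −71(ω_ring−ω_arm),  ω_sun = 0, ω_ring = 1
31(0−ω_arm) = −71(1−ω_arm)  ⇒  102·ω_arm = 71  ⇒  ω_arm = 71/102
sun–planet mesh: 31·(0−71/102) = −20·(ω_p−ω_arm)  ⇒  ω_p−ω_arm = 2201/2040
exact speed ratio = 2201/2040

2201/2040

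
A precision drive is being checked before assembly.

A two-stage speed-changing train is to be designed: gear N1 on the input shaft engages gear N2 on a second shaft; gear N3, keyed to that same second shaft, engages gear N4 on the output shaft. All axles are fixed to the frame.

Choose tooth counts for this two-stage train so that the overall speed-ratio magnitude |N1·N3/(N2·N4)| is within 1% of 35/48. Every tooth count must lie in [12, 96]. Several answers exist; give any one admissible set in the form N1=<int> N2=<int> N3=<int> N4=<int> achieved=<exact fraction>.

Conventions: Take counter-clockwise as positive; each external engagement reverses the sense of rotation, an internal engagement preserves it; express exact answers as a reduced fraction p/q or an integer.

design class (target 35/48): fixed-axis compound train
target = 35/48 in lowest terms: an exact hit needs N1·N3 = k·35 and N2·N4 = k·48 for one integer k, every count in [12, 96]; additionally prefer no 1:1 stage (N1 ≠ N2, N3 ≠ N4)
k = 1…5: no 1:1-free in-range split of k·35 and k·48 into factor pairs; take k = 6
k = 6: N1·N3 = 210 = 14·15, N2·N4 = 288 = 12·24
achieved = 14·15/(12·24) = 35/48; |achieved − target| = 0 ≤ 7/960 ✓

N1=14 N2=12 N3=15 N4=24 achieved=35/48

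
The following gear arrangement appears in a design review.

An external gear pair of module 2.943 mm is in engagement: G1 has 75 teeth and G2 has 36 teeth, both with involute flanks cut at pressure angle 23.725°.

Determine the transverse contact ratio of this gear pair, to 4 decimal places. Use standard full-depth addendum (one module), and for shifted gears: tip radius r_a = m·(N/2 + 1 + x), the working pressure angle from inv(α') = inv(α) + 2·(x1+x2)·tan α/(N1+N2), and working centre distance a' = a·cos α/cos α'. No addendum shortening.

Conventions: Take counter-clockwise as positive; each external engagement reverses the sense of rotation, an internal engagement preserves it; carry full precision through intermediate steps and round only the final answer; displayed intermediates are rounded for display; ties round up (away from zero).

single-mesh involute tooth geometry (75T engaging 36T at module 2.943)
base radii: r_b1 = 101.035448, r_b2 = 48.497015
tip radii: r_a1 = 113.305500, r_a2 = 55.917000
no profile shift: α' = α, a' = a
action lengths: √(r_a1²−r_b1²) = 51.283278, √(r_a2²−r_b2²) = 27.834339
base pitch p_b = π·m·cos α = 8.464326
CR = (51.283278 + 27.834339 − 163.336500·sin 23.72500°)/8.464326 = 1.583070
contact ratio ≈ 1.5831

1.5831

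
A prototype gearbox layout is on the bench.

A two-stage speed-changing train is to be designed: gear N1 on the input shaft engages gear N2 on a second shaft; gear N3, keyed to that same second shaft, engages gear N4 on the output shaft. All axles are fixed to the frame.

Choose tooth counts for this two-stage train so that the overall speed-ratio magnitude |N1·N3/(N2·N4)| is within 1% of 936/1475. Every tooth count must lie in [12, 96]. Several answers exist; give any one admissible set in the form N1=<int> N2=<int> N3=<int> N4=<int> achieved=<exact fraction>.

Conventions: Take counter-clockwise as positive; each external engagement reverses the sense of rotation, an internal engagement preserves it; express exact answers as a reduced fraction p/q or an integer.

topology: fixed-axis compound train — 2 stages, target 936/1475
target = 936/1475 in lowest terms: an exact hit needs N1·N3 = k·936 and N2·N4 = k·1475 for one integer k, every count in [12, 96]; additionally prefer no 1:1 stage (N1 ≠ N2, N3 ≠ N4)
k = 1: N1·N3 = 936 = 12·78, N2·N4 = 1475 = 25·59
achieved = 12·78/(25·59) = 936/1475; |achieved − target| = 0 ≤ 234/36875 ✓

N1=12 N2=25 N3=78 N4=59 achieved=936/1475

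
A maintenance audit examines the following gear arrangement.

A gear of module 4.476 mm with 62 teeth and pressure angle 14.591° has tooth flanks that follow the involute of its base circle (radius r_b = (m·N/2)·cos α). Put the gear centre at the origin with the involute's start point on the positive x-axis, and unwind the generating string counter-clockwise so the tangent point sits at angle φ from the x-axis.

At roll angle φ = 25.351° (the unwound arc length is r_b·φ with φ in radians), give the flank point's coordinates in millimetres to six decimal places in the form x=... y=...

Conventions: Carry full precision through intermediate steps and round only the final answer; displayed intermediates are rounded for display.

x=146.788661 y=3.801758

single-mesh involute tooth geometry (62T wheel at module 4.476)
pitch radius r_p = m·N/2 = 4.476·62/2 = 138.756000
base radius r_b = r_p·cos α = 138.756000·cos 14.591° = 134.280946
roll angle φ = 25.351° = 0.44245842 rad
x = r_b·(cos φ + φ·sin φ) = 146.788661
y = r_b·(sin φ − φ·cos φ) = 3.801758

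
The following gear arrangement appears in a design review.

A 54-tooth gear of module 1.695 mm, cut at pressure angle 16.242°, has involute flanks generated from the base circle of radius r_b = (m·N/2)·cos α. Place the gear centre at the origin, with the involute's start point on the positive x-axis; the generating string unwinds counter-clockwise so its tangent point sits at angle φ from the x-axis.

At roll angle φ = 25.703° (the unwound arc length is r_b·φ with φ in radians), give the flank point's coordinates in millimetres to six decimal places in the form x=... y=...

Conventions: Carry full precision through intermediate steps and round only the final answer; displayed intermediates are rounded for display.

recognized (one wheel, involute flank): single-mesh tooth geometry, m = 1.695, N = 54
pitch radius r_p = m·N/2 = 1.695·54/2 = 45.765000
base radius r_b = r_p·cos α = 45.765000·cos 16.242° = 43.938469
roll angle φ = 25.703° = 0.44860198 rad
x = r_b·(cos φ + φ·sin φ) = 48.139681
y = r_b·(sin φ − φ·cos φ) = 1.295812

x=48.139681 y=1.295812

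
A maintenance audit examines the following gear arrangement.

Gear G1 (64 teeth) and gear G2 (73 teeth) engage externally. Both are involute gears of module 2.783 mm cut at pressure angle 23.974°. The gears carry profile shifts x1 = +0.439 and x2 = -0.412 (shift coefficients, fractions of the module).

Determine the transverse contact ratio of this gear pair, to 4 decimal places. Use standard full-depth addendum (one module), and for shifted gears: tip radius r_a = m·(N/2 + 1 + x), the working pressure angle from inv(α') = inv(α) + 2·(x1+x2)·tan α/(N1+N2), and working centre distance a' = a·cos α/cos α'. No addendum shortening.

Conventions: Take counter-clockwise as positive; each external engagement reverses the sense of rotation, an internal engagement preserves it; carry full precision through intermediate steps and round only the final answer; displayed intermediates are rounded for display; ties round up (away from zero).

topology: single-mesh involute geometry — m = 2.783, 64T/73T pair
base radii: r_b1 = 81.373133, r_b2 = 92.816230
tip radii: r_a1 = 93.060737, r_a2 = 103.215904
inv(α') = inv(23.974°) + 2·(+0.439-0.412)·tan α/(64+73) = 0.02643510  ⇒  α' = 24.02467°
a' = a·cos α / cos α' = 190.6355·cos 23.974°/cos 24.02467° = 190.710566
action lengths: √(r_a1²−r_b1²) = 45.152120, √(r_a2²−r_b2²) = 45.151637
base pitch p_b = π·m·cos α = 7.988789
CR = (45.152120 + 45.151637 − 190.710566·sin 24.02467°)/7.988789 = 1.584694
contact ratio ≈ 1.5847

1.5847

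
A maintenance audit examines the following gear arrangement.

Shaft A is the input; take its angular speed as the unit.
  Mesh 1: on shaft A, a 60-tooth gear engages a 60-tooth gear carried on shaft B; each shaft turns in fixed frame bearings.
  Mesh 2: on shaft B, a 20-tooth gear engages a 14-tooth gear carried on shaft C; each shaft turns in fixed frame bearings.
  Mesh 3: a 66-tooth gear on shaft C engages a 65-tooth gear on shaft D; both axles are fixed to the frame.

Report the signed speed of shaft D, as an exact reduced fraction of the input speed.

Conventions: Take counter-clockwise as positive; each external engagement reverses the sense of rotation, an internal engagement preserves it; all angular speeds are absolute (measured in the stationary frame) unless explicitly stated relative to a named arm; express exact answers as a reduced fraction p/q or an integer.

-132/91

3-mesh fixed-axis compound train (all bearings frame-fixed)
mesh 1 [60T→60T]: |ω|/ω_in = 1×60/60 = 1, sense flips to −
mesh 2 [20T→14T]: |ω|/ω_in = 1×20/14 = 10/7, sense flips to +
mesh 3 [66T→65T]: |ω|/ω_in = (10/7)×66/65 = 132/91, sense flips to −
signed output speed (× input speed) = -132/91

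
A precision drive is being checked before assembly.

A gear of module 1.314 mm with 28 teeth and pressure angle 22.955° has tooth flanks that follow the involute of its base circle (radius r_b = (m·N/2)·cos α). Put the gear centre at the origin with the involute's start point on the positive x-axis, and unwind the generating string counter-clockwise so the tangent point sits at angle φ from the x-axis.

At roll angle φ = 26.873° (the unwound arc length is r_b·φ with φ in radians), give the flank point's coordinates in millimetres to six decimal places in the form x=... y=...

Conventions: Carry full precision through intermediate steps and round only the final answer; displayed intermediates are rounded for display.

x=18.701191 y=0.569862

topology: single-mesh involute geometry — m = 1.314, N = 28
pitch radius r_p = m·N/2 = 1.314·28/2 = 18.396000
base radius r_b = r_p·cos α = 18.396000·cos 22.955° = 16.939247
roll angle φ = 26.873° = 0.46902233 rad
x = r_b·(cos φ + φ·sin φ) = 18.701191
y = r_b·(sin φ − φ·cos φ) = 0.569862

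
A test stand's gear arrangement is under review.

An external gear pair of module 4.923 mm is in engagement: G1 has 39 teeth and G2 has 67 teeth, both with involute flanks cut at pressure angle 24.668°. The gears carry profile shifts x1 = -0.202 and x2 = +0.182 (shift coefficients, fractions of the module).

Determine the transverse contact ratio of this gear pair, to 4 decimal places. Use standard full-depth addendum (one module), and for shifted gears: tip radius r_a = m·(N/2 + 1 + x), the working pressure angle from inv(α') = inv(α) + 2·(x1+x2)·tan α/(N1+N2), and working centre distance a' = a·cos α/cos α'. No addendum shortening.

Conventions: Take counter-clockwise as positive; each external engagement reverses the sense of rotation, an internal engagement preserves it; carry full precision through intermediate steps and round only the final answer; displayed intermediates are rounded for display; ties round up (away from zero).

recognized (one external pair, fixed centres): single-mesh tooth geometry, m = 4.923, N1 = 39, N2 = 67
base radii: r_b1 = 87.237813, r_b2 = 149.870089
tip radii: r_a1 = 99.927054, r_a2 = 170.739486
inv(α') = inv(24.668°) + 2·(-0.202+0.182)·tan α/(39+67) = 0.02856100  ⇒  α' = 24.62082°
a' = a·cos α / cos α' = 260.9190·cos 24.668°/cos 24.62082° = 260.820452
action lengths: √(r_a1²−r_b1²) = 48.733768, √(r_a2²−r_b2²) = 81.798096
base pitch p_b = π·m·cos α = 14.054650
CR = (48.733768 + 81.798096 − 260.820452·sin 24.62082°)/14.054650 = 1.556150
contact ratio ≈ 1.5562

1.5562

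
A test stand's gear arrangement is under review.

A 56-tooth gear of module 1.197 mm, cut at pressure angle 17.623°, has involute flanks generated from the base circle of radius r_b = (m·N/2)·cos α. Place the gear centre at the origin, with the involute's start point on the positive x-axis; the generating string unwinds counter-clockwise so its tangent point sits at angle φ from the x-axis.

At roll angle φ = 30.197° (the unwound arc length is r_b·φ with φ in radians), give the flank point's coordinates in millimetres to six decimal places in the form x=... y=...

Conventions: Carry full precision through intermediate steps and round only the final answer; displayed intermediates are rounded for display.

x=36.076100 y=1.515889

recognized (one wheel, involute flank): single-mesh tooth geometry, m = 1.197, N = 56
pitch radius r_p = m·N/2 = 1.197·56/2 = 33.516000
base radius r_b = r_p·cos α = 33.516000·cos 17.623° = 31.943068
roll angle φ = 30.197° = 0.52703707 rad
x = r_b·(cos φ + φ·sin φ) = 36.076100
y = r_b·(sin φ − φ·cos φ) = 1.515889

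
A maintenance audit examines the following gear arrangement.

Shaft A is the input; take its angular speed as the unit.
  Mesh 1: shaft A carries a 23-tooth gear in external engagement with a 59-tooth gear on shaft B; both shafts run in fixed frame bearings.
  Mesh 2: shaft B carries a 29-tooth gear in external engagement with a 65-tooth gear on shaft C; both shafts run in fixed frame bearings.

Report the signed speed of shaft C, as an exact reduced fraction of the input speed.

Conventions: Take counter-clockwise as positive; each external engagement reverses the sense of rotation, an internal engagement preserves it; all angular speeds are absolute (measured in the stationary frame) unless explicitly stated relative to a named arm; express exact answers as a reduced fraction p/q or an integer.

2-mesh fixed-axis compound train (all bearings frame-fixed)
mesh 1 [23T→59T]: |ω|/ω_in = 1×23/59 = 23/59, sense flips to −
mesh 2 [29T→65T]: |ω|/ω_in = (23/59)×29/65 = 667/3835, sense flips to +
signed output speed (× input speed) = 667/3835

667/3835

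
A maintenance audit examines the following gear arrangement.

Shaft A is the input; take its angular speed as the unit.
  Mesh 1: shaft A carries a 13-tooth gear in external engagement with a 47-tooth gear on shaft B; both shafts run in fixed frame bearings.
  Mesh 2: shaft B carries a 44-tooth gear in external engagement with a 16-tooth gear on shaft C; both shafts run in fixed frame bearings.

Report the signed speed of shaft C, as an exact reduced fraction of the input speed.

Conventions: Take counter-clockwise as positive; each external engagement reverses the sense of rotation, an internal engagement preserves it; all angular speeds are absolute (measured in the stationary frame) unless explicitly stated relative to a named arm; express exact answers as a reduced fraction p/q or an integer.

2-mesh fixed-axis compound train (all bearings frame-fixed)
mesh 1 [13T→47T]: |ω|/ω_in = 1×13/47 = 13/47, sense flips to −
mesh 2 [44T→16T]: |ω|/ω_in = (13/47)×44/16 = 143/188, sense flips to +
signed output speed (× input speed) = 143/188

143/188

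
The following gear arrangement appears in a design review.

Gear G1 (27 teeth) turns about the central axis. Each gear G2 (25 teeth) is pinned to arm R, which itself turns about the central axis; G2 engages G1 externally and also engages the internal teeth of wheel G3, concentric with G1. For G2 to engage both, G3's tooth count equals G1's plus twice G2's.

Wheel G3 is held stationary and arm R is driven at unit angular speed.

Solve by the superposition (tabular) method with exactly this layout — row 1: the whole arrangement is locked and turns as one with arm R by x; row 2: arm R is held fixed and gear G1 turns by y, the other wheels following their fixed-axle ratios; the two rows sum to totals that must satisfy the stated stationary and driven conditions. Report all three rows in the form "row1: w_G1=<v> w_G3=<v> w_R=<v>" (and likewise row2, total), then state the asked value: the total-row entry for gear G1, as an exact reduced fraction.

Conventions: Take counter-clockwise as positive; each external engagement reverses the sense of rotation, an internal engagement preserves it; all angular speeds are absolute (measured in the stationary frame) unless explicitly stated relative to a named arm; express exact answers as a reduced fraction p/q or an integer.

row1: w_G1=1 w_G3=1 w_R=1
row2: w_G1=77/27 w_G3=-1 w_R=0
total: w_G1=104/27 w_G3=0 w_R=1
asked value: 104/27

recognized (axles ride arm R): planetary set, 27/25/77 teeth
row 1: whole set turns with the arm by x
row 2 (arm held, sun turns y): ω_ring = −(27/77)·y, ω_arm = 0
boundary: total ω_ring = x − (27/77)·y = 0 and total ω_arm = x = 1  ⇒  y = 77/27, x = 1
row 2 ring = −(27/77)·77/27 = -1
totals (row 1 + row 2): sun 1 + 77/27 = 104/27, ring 1 + (-1) = 0, arm 1 + 0 = 1
asked cell (total, sun) = 104/27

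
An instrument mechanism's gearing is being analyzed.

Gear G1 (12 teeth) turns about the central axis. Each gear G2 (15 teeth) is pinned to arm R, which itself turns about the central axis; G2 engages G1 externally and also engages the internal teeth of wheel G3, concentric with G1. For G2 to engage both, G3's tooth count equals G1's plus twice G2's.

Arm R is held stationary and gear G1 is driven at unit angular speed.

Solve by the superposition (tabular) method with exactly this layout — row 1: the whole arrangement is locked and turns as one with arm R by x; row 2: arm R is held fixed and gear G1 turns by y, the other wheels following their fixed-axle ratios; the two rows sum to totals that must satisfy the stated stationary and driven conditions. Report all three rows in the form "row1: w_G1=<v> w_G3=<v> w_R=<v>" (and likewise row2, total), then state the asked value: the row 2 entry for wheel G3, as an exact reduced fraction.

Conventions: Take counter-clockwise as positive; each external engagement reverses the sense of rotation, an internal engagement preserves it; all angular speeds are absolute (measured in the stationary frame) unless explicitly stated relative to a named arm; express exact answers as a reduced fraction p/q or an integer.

row1: w_G1=0 w_G3=0 w_R=0
row2: w_G1=1 w_G3=-2/7 w_R=0
total: w_G1=1 w_G3=-2/7 w_R=0
asked value: -2/7

topology: planetary set — G1 12T / G2 15T / G3 42T, arm = carrier (Willis)
row 1 — lock + rotate with arm: ω_sun = ω_ring = ω_arm = x
row 2 — arm fixed, fixed-axis ratios: sun y, ring −(12/42)·y, arm 0
boundary: total ω_arm = x = 0 and total ω_sun = x + y = 1  ⇒  y = 1, x = 0
row 2 ring = −(12/42)·1 = -2/7
totals (row 1 + row 2): sun 0 + 1 = 1, ring 0 + (-2/7) = -2/7, arm 0 + 0 = 0
asked cell (row2, ring) = -2/7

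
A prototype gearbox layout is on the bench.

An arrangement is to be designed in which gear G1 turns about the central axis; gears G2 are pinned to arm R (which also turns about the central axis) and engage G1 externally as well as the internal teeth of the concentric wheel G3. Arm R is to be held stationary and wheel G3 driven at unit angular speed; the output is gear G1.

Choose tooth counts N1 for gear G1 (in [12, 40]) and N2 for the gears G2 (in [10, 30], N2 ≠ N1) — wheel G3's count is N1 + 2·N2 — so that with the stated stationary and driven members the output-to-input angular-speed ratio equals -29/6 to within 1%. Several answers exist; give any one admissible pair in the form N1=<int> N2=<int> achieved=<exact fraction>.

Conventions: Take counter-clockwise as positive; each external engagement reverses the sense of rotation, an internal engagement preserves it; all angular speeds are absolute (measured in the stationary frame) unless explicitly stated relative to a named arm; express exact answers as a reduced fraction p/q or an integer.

topology: planetary set — design target -29/6, arm = carrier (Willis)
Willis with ω_arm = 0: ω_sun/ω_ring = −N3/N1; set equal to -29/6  ⇒  N3/N1 = −(-29/6) = 29/6
N3 = N1 + 2·N2  ⇒  N2/N1 = (N3/N1 − 1)/2 = (29/6 − 1)/2 = 23/12
smallest multiple with N1 ≥ 12 and N2 ≥ 10: k = 1  ⇒  N1 = 1·12 = 12, N2 = 1·23 = 23 (N1 ≤ 40, N2 ≤ 30, N2 ≠ N1 ✓), N3 = 12 + 2·23 = 58
check: −N3/N1 with N1 = 12, N3 = 58 gives -29/6; |achieved − target| = 0 ≤ 29/600 ✓

N1=12 N2=23 achieved=-29/6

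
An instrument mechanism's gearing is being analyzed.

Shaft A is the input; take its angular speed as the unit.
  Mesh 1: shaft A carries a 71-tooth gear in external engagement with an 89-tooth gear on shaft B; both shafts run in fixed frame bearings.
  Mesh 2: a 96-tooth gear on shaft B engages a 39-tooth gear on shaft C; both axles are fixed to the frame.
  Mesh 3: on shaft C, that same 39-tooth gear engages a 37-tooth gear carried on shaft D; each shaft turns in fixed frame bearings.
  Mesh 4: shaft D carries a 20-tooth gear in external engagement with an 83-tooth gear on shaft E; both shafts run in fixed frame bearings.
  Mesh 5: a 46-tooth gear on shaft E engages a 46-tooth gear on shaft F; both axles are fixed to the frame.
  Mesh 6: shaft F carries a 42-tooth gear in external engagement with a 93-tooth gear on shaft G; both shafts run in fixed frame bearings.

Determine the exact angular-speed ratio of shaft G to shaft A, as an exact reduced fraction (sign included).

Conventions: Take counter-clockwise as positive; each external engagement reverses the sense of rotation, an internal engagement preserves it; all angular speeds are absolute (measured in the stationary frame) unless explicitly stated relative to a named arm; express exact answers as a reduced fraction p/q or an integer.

class = fixed-axis compound train [6 meshes; 6 ratios multiply, 6 sense flips]
mesh 1 [71T→89T]: running ratio 71/89, sense −
mesh 2 [96T→39T]: running ratio 2272/1157, sense +
mesh 3 [39T→37T]: running ratio 6816/3293, sense −
mesh 4 [20T→83T]: running ratio 136320/273319, sense +
mesh 5 [46T→46T]: running ratio 136320/273319, sense −
mesh 6 [42T→93T]: running ratio 1908480/8472889, sense +
ω_out/ω_in = 1908480/8472889

1908480/8472889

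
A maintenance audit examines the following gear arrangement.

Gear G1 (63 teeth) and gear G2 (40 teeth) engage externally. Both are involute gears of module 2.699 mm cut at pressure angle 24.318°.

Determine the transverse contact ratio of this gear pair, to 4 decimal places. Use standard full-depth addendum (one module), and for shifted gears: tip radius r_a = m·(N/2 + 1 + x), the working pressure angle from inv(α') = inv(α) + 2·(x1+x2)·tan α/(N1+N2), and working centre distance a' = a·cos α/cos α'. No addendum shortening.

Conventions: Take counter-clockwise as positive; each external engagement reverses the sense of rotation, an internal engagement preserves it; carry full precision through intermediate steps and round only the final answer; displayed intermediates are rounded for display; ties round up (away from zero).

single-mesh involute tooth geometry (63T engaging 40T at module 2.699)
base radii: r_b1 = 77.475144, r_b2 = 49.190568
tip radii: r_a1 = 87.717500, r_a2 = 56.679000
no profile shift: α' = α, a' = a
action lengths: √(r_a1²−r_b1²) = 41.133463, √(r_a2²−r_b2²) = 28.156652
base pitch p_b = π·m·cos α = 7.726836
CR = (41.133463 + 28.156652 − 138.998500·sin 24.31800°)/7.726836 = 1.559557
contact ratio ≈ 1.5596

1.5596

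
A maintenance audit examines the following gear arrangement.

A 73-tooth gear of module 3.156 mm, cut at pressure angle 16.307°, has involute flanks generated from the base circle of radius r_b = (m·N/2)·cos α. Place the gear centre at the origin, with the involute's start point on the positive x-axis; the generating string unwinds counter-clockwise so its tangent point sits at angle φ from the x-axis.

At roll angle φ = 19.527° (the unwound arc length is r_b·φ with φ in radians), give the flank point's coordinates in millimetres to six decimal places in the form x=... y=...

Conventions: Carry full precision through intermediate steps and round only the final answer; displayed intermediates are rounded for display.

x=116.795472 y=1.441990

single-mesh involute tooth geometry (73T wheel at module 3.156)
pitch radius r_p = m·N/2 = 3.156·73/2 = 115.194000
base radius r_b = r_p·cos α = 115.194000·cos 16.307° = 110.559860
roll angle φ = 19.527° = 0.34081044 rad
x = r_b·(cos φ + φ·sin φ) = 116.795472
y = r_b·(sin φ − φ·cos φ) = 1.441990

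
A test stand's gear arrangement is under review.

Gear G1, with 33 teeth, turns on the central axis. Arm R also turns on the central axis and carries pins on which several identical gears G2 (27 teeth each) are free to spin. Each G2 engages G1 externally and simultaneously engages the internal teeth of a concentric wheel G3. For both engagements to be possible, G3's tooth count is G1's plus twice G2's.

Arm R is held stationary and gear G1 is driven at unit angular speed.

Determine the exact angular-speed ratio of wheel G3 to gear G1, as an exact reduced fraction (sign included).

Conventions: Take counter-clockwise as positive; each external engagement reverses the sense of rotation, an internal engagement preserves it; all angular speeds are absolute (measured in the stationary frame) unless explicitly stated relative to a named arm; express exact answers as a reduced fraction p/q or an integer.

topology: planetary set — G1 33T / G2 27T / G3 87T, arm = carrier (Willis)
ring teeth: 33 + 2·27 = 87
33(ω_sun−ω_arm) = −87(ω_ring−ω_arm),  ω_arm = 0, ω_sun = 1
ω_ring = 0 − (33/87)(1−0) = -11/29
ω_out/ω_in = -11/29

-11/29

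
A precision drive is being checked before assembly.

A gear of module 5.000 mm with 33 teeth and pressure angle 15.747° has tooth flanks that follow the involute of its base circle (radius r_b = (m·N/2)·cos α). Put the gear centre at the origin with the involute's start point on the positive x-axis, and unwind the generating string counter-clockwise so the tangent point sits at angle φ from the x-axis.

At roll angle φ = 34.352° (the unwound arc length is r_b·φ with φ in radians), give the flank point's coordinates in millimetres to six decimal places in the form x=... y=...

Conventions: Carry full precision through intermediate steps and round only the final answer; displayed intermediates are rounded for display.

topology: single-mesh involute geometry — m = 5.000, N = 33
pitch radius r_p = m·N/2 = 5.000·33/2 = 82.500000
base radius r_b = r_p·cos α = 82.500000·cos 15.747° = 79.403729
roll angle φ = 34.352° = 0.59955550 rad
x = r_b·(cos φ + φ·sin φ) = 92.418083
y = r_b·(sin φ − φ·cos φ) = 5.501934

x=92.418083 y=5.501934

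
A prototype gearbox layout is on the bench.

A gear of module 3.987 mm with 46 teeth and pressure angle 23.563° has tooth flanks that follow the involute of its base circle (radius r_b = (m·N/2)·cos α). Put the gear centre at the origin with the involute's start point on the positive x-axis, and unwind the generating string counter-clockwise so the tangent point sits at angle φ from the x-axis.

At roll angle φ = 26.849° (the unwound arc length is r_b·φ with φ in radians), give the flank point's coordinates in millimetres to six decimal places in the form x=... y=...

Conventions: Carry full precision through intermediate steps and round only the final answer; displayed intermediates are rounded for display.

recognized (one wheel, involute flank): single-mesh tooth geometry, m = 3.987, N = 46
pitch radius r_p = m·N/2 = 3.987·46/2 = 91.701000
base radius r_b = r_p·cos α = 91.701000·cos 23.563° = 84.055069
roll angle φ = 26.849° = 0.46860345 rad
x = r_b·(cos φ + φ·sin φ) = 92.783372
y = r_b·(sin φ − φ·cos φ) = 2.820281

x=92.783372 y=2.820281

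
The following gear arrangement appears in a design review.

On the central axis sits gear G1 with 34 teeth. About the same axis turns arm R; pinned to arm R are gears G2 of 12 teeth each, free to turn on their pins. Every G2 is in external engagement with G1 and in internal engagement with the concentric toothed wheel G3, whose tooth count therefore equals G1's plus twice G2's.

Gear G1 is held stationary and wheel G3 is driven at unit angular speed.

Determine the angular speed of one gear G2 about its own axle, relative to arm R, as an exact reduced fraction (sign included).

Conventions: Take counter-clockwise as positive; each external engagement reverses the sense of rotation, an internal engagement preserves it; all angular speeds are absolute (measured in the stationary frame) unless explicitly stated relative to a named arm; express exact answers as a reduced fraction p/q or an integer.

planetary set (34T centre, 12T on arm, 58T internal) — Willis relation
ring teeth: 34 + 2·12 = 58
34(ω_sun−ω_arm) = −58(ω_ring−ω_arm),  ω_sun = 0, ω_ring = 1
34(0−ω_arm) = −58(1−ω_arm)  ⇒  92·ω_arm = 58  ⇒  ω_arm = 29/46
sun–planet mesh: 34·(0−29/46) = −12·(ω_p−ω_arm)  ⇒  ω_p−ω_arm = 493/276
exact speed ratio = 493/276

493/276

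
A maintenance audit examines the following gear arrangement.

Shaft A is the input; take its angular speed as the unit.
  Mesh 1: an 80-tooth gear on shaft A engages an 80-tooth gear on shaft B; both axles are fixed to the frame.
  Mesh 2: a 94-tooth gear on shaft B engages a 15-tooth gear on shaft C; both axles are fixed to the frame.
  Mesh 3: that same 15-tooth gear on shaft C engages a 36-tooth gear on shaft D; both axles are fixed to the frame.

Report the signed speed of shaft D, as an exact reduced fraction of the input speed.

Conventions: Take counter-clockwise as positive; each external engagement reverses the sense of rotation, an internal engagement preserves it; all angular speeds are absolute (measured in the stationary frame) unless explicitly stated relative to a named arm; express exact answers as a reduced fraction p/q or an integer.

-47/18

3-mesh fixed-axis compound train (all bearings frame-fixed)
mesh 1 [80T→80T]: |ω|/ω_in = 1×80/80 = 1, sense flips to −
mesh 2 [94T→15T]: |ω|/ω_in = 1×94/15 = 94/15, sense flips to +
mesh 3 [15T→36T]: |ω|/ω_in = (94/15)×15/36 = 47/18, sense flips to −
signed output speed (× input speed) = -47/18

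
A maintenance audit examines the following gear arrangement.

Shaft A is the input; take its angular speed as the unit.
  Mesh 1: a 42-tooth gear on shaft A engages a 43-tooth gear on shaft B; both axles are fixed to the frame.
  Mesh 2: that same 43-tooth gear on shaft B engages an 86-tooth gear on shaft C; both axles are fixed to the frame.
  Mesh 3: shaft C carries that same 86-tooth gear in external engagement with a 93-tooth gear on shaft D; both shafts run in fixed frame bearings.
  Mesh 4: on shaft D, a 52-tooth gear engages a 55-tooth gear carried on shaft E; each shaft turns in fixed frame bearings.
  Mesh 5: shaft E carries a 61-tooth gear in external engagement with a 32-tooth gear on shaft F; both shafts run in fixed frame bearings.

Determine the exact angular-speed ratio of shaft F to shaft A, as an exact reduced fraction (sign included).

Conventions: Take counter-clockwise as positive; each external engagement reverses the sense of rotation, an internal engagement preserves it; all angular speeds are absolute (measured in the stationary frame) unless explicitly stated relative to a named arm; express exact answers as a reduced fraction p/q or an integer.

-5551/6820

class = fixed-axis compound train [5 meshes; 5 ratios multiply, 5 sense flips]
mesh 1 [42T→43T]: running ratio 42/43, sense −
mesh 2 [43T→86T]: running ratio 21/43, sense +
mesh 3 [86T→93T]: running ratio 14/31, sense −
mesh 4 [52T→55T]: running ratio 728/1705, sense +
mesh 5 [61T→32T]: running ratio 5551/6820, sense −
ω_out/ω_in = -5551/6820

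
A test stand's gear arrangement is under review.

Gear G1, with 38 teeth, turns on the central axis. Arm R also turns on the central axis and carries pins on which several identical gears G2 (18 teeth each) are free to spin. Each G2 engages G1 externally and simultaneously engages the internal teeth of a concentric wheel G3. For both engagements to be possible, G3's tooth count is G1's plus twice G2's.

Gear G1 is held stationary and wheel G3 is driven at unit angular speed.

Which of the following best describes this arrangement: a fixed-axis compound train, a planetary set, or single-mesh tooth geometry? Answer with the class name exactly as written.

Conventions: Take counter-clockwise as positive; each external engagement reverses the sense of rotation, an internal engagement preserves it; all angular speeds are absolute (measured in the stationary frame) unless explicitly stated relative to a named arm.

planetary set

class = planetary set [G3 = 38+2·18 = 74; Willis about the carrier]
classification: planetary set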